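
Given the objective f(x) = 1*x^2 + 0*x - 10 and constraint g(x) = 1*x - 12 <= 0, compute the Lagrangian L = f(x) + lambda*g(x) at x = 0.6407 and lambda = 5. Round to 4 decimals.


Step 1: Evaluate f(x).
f(0.6407) = 1*0.6407^2 + 0*0.6407 - 10 = -9.5895
Step 2: Evaluate g(x).
g(0.6407) = 1*0.6407 - 12 = -11.3593
Step 3: Compute Lagrangian.
L = -9.5895 + 5*-11.3593 = -66.386


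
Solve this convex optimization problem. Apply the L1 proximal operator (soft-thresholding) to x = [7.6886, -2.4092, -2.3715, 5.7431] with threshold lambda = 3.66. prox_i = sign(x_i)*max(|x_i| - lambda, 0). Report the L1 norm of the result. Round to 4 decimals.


Soft-thresholding with lambda = 3.66:
prox(7.6886) = sign(7.6886)*max(|7.6886| - 3.66, 0) = 4.0286
prox(-2.4092) = sign(-2.4092)*max(|-2.4092| - 3.66, 0) = 0.0
prox(-2.3715) = sign(-2.3715)*max(|-2.3715| - 3.66, 0) = 0.0
prox(5.7431) = sign(5.7431)*max(|5.7431| - 3.66, 0) = 2.0831
prox(x) = [4.0286, 0.0, 0.0, 2.0831]
||prox(x)||_1 = 4.0286 + 0.0 + 0.0 + 2.0831 = 6.1117


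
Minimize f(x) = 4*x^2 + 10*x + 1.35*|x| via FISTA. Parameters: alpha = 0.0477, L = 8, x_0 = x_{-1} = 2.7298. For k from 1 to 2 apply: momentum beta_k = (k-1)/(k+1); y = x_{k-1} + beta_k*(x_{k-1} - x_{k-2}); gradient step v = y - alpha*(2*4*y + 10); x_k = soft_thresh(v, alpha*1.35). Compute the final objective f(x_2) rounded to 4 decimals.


FISTA on f(x) = 4*x^2 + 10*x + 1.35*|x|
L = 8, alpha = 0.0477
Iteration 1: beta = 0.0, y = 2.7298 + 0.0*(2.7298 - 2.7298) = 2.7298
  grad(y) = 31.8384, v = y - alpha*grad = 1.2111
  prox(v) = soft_thresh(1.2111, 0.0644) = 1.1467
Iteration 2: beta = 0.3333, y = 1.1467 + 0.3333*(1.1467 - 2.7298) = 0.619
  grad(y) = 14.9521, v = y - alpha*grad = -0.0942
  prox(v) = soft_thresh(-0.0942, 0.0644) = -0.0298
f(x_2) = 4*(-0.0298)^2 + 10*(-0.0298) + 1.35*|-0.0298| = -0.2543


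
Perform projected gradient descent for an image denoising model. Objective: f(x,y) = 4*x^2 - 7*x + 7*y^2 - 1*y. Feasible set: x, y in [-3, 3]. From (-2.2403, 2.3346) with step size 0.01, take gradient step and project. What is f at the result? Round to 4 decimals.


Step 1: Compute gradient at (-2.2403, 2.3346).
grad_x = 2*4*-2.2403 - 7 = -24.9224
grad_y = 2*7*2.3346 - 1 = 31.6844
Step 2: Gradient step.
x_raw = -2.2403 - 0.01*-24.9224 = -1.9911
y_raw = 2.3346 - 0.01*31.6844 = 2.0178
Step 3: Project onto [-3, 3].
x_proj = clip(-1.9911) = -1.9911
y_proj = clip(2.0178) = 2.0178
Step 4: Evaluate f.
f(-1.9911, 2.0178) = 56.2767


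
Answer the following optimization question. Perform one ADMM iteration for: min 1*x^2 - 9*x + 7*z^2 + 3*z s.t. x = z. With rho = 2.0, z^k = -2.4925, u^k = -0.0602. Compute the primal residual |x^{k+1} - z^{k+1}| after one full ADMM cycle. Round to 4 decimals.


ADMM iteration with rho = 2.0, z^k = -2.4925, u^k = -0.0602
Step 1: x-update.
Minimize 1*x^2 - 9*x + (2.0/2)*(x + 2.4925 - 0.0602)^2
FOC: (2*1 + 2.0)*x = 9 + 2.0*(-2.4925 + 0.0602)
x^{k+1} = 1.0339
Step 2: z-update.
Minimize 7*z^2 + 3*z + (2.0/2)*(1.0339 - z - 0.0602)^2
FOC: (2*7 + 2.0)*z = -3 + 2.0*(1.0339 - 0.0602)
z^{k+1} = -0.0658
Step 3: u-update.
u^{k+1} = -0.0602 + 1.0339 + 0.0658 = 1.0394
Step 4: Primal residual = |1.0339 + 0.0658| = 1.0996


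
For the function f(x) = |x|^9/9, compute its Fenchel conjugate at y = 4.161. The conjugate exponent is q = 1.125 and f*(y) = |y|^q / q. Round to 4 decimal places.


The conjugate exponent q satisfies 1/p + 1/q = 1.
p = 9, so q = 9/(9 - 1) = 1.125
|y|^q = 4.161^1.125 = 4.9728
f*(4.161) = 4.9728 / 1.125 = 4.4202


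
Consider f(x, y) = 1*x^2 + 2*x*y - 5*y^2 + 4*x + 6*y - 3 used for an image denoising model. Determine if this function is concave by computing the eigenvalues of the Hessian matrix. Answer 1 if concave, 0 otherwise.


The Hessian of f(x,y) = 1*x^2 + 2*x*y - 5*y^2 + 4*x + 6*y - 3 is:
H = [[2, 2], [2, -10]]
Trace = 2 - 10 = -8
Determinant = 2*-10 - (2)^2 = -24
Discriminant = (-8)^2 - 4*-24 = 160.0
Eigenvalues: lambda_1 = -10.3246, lambda_2 = 2.3246
The function is not concave.

0


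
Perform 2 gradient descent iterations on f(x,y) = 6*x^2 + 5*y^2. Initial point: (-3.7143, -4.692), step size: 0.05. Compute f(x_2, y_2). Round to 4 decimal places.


Gradient descent on f(x,y) = 6*x^2 + 5*y^2.
Starting point: (-3.7143, -4.692), alpha = 0.05
Step 1: grad_x = 2*6*-3.7143 = -44.5716, grad_y = 2*5*-4.692 = -46.92
  x_1 = -3.7143 - 0.05*-44.5716 = -1.4857
  y_1 = -4.692 - 0.05*-46.92 = -2.346
Step 2: grad_x = 2*6*-1.4857 = -17.8286, grad_y = 2*5*-2.346 = -23.46
  x_2 = -1.4857 - 0.05*-17.8286 = -0.5943
  y_2 = -2.346 - 0.05*-23.46 = -1.173
f(-0.5943, -1.173) = 6*(-0.5943)^2 + 5*(-1.173)^2 = 8.9987


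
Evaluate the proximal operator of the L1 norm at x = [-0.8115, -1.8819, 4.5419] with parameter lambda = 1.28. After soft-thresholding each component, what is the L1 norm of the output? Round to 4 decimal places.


Soft-thresholding with lambda = 1.28:
prox(-0.8115) = sign(-0.8115)*max(|-0.8115| - 1.28, 0) = 0.0
prox(-1.8819) = sign(-1.8819)*max(|-1.8819| - 1.28, 0) = -0.6019
prox(4.5419) = sign(4.5419)*max(|4.5419| - 1.28, 0) = 3.2619
prox(x) = [0.0, -0.6019, 3.2619]
||prox(x)||_1 = 0.0 + 0.6019 + 3.2619 = 3.8638


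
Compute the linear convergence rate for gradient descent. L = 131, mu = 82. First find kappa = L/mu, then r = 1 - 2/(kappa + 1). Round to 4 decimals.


Step 1: Compute the condition number.
kappa = L/mu = 131/82 = 1.5976
Step 2: Compute the convergence rate.
r = 1 - 2/(kappa + 1) = 1 - 2*mu/(L + mu) = (L - mu)/(L + mu) = 49/213 = 0.23


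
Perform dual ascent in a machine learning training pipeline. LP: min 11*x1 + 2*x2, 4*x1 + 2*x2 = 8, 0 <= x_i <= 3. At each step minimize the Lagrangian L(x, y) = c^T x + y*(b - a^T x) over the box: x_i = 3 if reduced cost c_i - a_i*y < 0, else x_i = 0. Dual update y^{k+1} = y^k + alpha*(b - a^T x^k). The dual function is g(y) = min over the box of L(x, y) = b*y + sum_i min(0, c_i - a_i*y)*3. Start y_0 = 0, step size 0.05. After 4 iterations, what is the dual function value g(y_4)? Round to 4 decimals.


Dual ascent for LP: min 11*x1 + 2*x2, 4*x1 + 2*x2 = 8, 0 <= x_i <= 3
Step 1: y^k = 0.0, reduced costs: (11.0, 2.0)
  x^k = (0.0, 0.0), subgradient = b - a^T x = 8.0
  y^{k+1} = 0.0 + 0.05*8.0 = 0.4
Step 2: y^k = 0.4, reduced costs: (9.4, 1.2)
  x^k = (0.0, 0.0), subgradient = b - a^T x = 8.0
  y^{k+1} = 0.4 + 0.05*8.0 = 0.8
Step 3: y^k = 0.8, reduced costs: (7.8, 0.4)
  x^k = (0.0, 0.0), subgradient = b - a^T x = 8.0
  y^{k+1} = 0.8 + 0.05*8.0 = 1.2
Step 4: y^k = 1.2, reduced costs: (6.2, -0.4)
  x^k = (0.0, 3.0), subgradient = b - a^T x = 2.0
  y^{k+1} = 1.2 + 0.05*2.0 = 1.3
Dual objective at y_4 = 1.3: reduced costs (5.8, -0.6), box minimizer x = (0.0, 3.0)
g(y_4) = b*y + (c1 - a1*y)*x1 + (c2 - a2*y)*x2 = 8*1.3 + 5.8*0.0 + (-0.6)*3.0 = 10.4 + 0.0 - 1.8 = 8.6


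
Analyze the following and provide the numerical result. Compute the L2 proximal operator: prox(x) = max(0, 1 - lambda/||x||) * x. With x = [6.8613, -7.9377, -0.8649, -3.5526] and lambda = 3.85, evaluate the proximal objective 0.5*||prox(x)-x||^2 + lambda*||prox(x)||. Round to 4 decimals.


Step 1: Compute ||x||.
||x|| = 11.111
Step 2: Compute scaling factor.
scale = max(0, 1 - 3.85/11.111) = 0.6535
Step 3: prox(x) = [4.4838, -5.1873, -0.5652, -2.3216]
||prox(x)|| = 7.261
Step 4: Proximal objective.
0.5*||prox-x||^2 = 7.4113
lambda*||prox|| = 27.9549
Total = 35.366


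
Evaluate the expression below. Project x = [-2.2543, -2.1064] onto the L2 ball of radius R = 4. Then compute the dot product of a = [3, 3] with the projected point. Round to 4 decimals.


Step 1: Compute ||x|| (intermediates to 6 decimals).
||x|| = sqrt((-2.2543)^2 + (-2.1064)^2) = 3.085254
Step 2: Project.
Since ||x|| <= R, proj = x (no scaling needed).
proj(x) = [-2.2543, -2.1064]
Step 3: Dot product.
a^T * proj(x) = 3*(-2.2543) + 3*(-2.1064) = -13.0821


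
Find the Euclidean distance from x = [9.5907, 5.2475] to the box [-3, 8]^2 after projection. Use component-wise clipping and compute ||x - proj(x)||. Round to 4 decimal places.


Project each component onto [-3, 8].
clip(9.5907) = 8.0, clip(5.2475) = 5.2475
Projection = [8.0, 5.2475]
Squared diffs: [2.5303, 0.0]
Distance = sqrt(2.5303) = 1.5907


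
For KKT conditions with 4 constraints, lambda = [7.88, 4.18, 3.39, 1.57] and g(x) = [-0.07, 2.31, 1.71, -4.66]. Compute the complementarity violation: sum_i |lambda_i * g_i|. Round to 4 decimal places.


KKT complementary slackness check:
lambda_1 * g_1 = 7.88 * -0.07 = -0.5516
lambda_2 * g_2 = 4.18 * 2.31 = 9.6558
lambda_3 * g_3 = 3.39 * 1.71 = 5.7969
lambda_4 * g_4 = 1.57 * -4.66 = -7.3162
Total violation = 0.5516 + 9.6558 + 5.7969 + 7.3162 = 23.3205


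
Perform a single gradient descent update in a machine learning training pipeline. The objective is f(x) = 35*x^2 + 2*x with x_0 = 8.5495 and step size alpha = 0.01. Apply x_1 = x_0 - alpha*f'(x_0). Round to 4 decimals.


We compute the gradient at x_0 and apply the update.
f'(x) = 70*x + 2
f'(8.5495) = 70*8.5495 + 2 = 600.465
x_1 = 8.5495 - 0.01*600.465 = 2.5449


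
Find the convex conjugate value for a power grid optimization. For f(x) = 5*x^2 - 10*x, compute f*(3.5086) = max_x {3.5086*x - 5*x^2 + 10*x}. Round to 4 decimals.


f*(y) = sup_x {y*x - a*x^2 - b*x} = sup_x {(y-b)*x - a*x^2}
FOC: (y - b) - 2a*x = 0 => x* = (y - b)/(2a)
x* = (3.5086 + 10)/(2*5) = 1.3509
f*(3.5086) = (y-b)^2/(4a) = (3.5086 + 10)^2/(4*5)
= 182.4823/20 = 9.1241


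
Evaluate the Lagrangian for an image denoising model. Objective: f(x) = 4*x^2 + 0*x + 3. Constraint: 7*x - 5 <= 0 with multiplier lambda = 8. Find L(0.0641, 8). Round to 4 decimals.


Step 1: Evaluate f(x).
f(0.0641) = 4*0.0641^2 + 0*0.0641 + 3 = 3.0164
Step 2: Evaluate g(x).
g(0.0641) = 7*0.0641 - 5 = -4.5513
Step 3: Compute Lagrangian.
L = 3.0164 + 8*-4.5513 = -33.394


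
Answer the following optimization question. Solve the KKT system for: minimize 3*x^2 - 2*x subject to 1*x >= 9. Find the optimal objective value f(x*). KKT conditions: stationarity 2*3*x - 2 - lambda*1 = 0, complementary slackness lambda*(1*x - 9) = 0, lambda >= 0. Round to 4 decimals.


Step 1: Try lambda = 0 (constraint inactive).
x_unc = 2/(2*3) = 0.3333
Check: 1*0.3333 = 0.3333 < 9 -- violated!
Step 2: Constraint must be active: 1*x = 9
x* = 9/1 = 9.0
lambda = (2*3*9.0 - 2)/1 = 52.0
Step 3: Compute optimal value.
f(x*) = 3*9.0^2 - 2*9.0 = 225.0


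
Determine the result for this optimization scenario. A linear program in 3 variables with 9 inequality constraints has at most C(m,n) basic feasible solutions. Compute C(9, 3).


Each vertex corresponds to some choice of n active constraints out of m, so the number of vertices is at most C(m, n) = m! / (n!(m-n)!).
m = 9, n = 3
Numerator: 9 * 8 * 7
Denominator: 3! = 6
C(9, 3) = 84


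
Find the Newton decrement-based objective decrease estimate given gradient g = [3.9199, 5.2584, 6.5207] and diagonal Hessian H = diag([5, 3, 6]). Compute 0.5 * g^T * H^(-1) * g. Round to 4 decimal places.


Step 1: H is diagonal, so H^(-1) * g = [0.784, 1.7528, 1.0868].
Step 2: g^T H^(-1) g = sum_i g_i^2 / H_ii
  = (3.9199)^2/5 + (5.2584)^2/3 + (6.5207)^2/6
  = 3.0731 + 9.2169 + 7.0866 = 19.3766
Step 3: Objective decrease = 0.5 * g^T H^(-1) g = 9.6883


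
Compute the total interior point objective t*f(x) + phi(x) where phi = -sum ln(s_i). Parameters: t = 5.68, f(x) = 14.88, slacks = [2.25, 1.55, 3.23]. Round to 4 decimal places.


Step 1: Compute log-barrier.
ln values: [0.8109, 0.4383, 1.1725]
phi = -(0.8109 + 0.4383 + 1.1725) = -2.4217
Step 2: Compute augmented objective.
t*f(x) = 5.68*14.88 = 84.5184
Total = 84.5184 - 2.4217 = 82.0967


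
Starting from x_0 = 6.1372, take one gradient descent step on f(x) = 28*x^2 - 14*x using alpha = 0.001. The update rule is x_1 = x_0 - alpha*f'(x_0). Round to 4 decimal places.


We compute the gradient at x_0 and apply the update.
f'(x) = 56*x - 14
f'(6.1372) = 56*6.1372 - 14 = 329.6832
x_1 = 6.1372 - 0.001*329.6832 = 5.8075


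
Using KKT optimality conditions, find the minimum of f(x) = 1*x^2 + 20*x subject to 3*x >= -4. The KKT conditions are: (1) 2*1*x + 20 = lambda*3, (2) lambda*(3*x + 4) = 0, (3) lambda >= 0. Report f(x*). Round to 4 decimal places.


Step 1: Try lambda = 0 (constraint inactive).
x_unc = -20/(2*1) = -10.0
Check: 3*-10.0 = -30.0 < -4 -- violated!
Step 2: Constraint must be active: 3*x = -4
x* = -4/3 = -1.3333 (rounded; the exact value -4/3 is used below)
lambda = (2*1*(-4/3) + 20)/3 = 5.7778
Step 3: Compute optimal value.
f(x*) = 1*(-4/3)^2 + 20*(-4/3) = -24.8889


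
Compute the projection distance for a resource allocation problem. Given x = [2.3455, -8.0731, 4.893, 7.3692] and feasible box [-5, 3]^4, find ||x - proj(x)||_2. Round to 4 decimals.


Project each component onto [-5, 3].
clip(2.3455) = 2.3455, clip(-8.0731) = -5.0, clip(4.893) = 3.0, clip(7.3692) = 3.0
Projection = [2.3455, -5.0, 3.0, 3.0]
Squared diffs: [0.0, 9.4439, 3.5834, 19.0899]
Distance = sqrt(32.1172) = 5.6672


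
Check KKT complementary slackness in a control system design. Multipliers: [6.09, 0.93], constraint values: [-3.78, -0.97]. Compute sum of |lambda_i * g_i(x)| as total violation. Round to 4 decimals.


KKT complementary slackness check:
lambda_1 * g_1 = 6.09 * -3.78 = -23.0202
lambda_2 * g_2 = 0.93 * -0.97 = -0.9021
Total violation = 23.0202 + 0.9021 = 23.9223


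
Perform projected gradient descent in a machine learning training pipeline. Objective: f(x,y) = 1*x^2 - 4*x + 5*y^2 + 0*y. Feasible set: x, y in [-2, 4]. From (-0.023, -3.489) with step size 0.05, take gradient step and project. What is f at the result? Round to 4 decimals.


Step 1: Compute gradient at (-0.023, -3.489).
grad_x = 2*1*-0.023 - 4 = -4.046
grad_y = 2*5*-3.489 + 0 = -34.89
Step 2: Gradient step.
x_raw = -0.023 - 0.05*-4.046 = 0.1793
y_raw = -3.489 - 0.05*-34.89 = -1.7445
Step 3: Project onto [-2, 4].
x_proj = clip(0.1793) = 0.1793
y_proj = clip(-1.7445) = -1.7445
Step 4: Evaluate f.
f(0.1793, -1.7445) = 14.5313


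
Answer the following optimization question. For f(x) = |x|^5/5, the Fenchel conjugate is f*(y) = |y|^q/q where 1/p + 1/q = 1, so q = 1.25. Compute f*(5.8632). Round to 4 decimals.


The conjugate exponent q satisfies 1/p + 1/q = 1.
p = 5, so q = 5/(5 - 1) = 1.25
|y|^q = 5.8632^1.25 = 9.1236
f*(5.8632) = 9.1236 / 1.25 = 7.2989


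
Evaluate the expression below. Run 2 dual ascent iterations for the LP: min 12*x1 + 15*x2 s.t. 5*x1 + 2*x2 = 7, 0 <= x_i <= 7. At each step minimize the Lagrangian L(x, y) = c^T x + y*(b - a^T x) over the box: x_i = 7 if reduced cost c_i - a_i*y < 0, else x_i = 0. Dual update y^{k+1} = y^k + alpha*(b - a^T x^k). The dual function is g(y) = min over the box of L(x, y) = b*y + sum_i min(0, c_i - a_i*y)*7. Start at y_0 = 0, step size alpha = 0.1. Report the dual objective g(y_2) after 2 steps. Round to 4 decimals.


Dual ascent for LP: min 12*x1 + 15*x2, 5*x1 + 2*x2 = 7, 0 <= x_i <= 7
Step 1: y^k = 0.0, reduced costs: (12.0, 15.0)
  x^k = (0.0, 0.0), subgradient = b - a^T x = 7.0
  y^{k+1} = 0.0 + 0.1*7.0 = 0.7
Step 2: y^k = 0.7, reduced costs: (8.5, 13.6)
  x^k = (0.0, 0.0), subgradient = b - a^T x = 7.0
  y^{k+1} = 0.7 + 0.1*7.0 = 1.4
Dual objective at y_2 = 1.4: reduced costs (5.0, 12.2), box minimizer x = (0.0, 0.0)
g(y_2) = b*y + (c1 - a1*y)*x1 + (c2 - a2*y)*x2 = 7*1.4 + 5.0*0.0 + 12.2*0.0 = 9.8 + 0.0 + 0.0 = 9.8


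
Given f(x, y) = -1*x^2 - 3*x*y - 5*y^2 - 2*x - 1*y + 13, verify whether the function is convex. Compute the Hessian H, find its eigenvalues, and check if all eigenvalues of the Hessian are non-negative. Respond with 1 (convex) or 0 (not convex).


The Hessian of f(x,y) = -1*x^2 - 3*x*y - 5*y^2 - 2*x - 1*y + 13 is:
H = [[-2, -3], [-3, -10]]
Trace = -2 - 10 = -12
Determinant = -2*-10 - (-3)^2 = 11
Discriminant = (-12)^2 - 4*11 = 100.0
Eigenvalues: lambda_1 = -11.0, lambda_2 = -1.0
The function is not convex.

0


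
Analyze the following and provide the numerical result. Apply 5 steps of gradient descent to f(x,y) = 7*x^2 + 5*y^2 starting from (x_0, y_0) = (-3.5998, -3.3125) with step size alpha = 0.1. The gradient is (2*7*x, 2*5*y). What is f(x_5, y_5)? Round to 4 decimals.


Gradient descent on f(x,y) = 7*x^2 + 5*y^2.
Starting point: (-3.5998, -3.3125), alpha = 0.1
Step 1: grad_x = 2*7*-3.5998 = -50.3972, grad_y = 2*5*-3.3125 = -33.125
  x_1 = -3.5998 - 0.1*-50.3972 = 1.4399
  y_1 = -3.3125 - 0.1*-33.125 = 0.0
Step 2: grad_x = 2*7*1.4399 = 20.1589, grad_y = 2*5*0.0 = 0.0
  x_2 = 1.4399 - 0.1*20.1589 = -0.576
  y_2 = 0.0 - 0.1*0.0 = 0.0
Step 3: grad_x = 2*7*-0.576 = -8.0636, grad_y = 2*5*0.0 = 0.0
  x_3 = -0.576 - 0.1*-8.0636 = 0.2304
  y_3 = 0.0 - 0.1*0.0 = 0.0
Step 4: grad_x = 2*7*0.2304 = 3.2254, grad_y = 2*5*0.0 = 0.0
  x_4 = 0.2304 - 0.1*3.2254 = -0.0922
  y_4 = 0.0 - 0.1*0.0 = 0.0
Step 5: grad_x = 2*7*-0.0922 = -1.2902, grad_y = 2*5*0.0 = 0.0
  x_5 = -0.0922 - 0.1*-1.2902 = 0.0369
  y_5 = 0.0 - 0.1*0.0 = 0.0
f(0.0369, 0.0) = 7*0.0369^2 + 5*0.0^2 = 0.0095


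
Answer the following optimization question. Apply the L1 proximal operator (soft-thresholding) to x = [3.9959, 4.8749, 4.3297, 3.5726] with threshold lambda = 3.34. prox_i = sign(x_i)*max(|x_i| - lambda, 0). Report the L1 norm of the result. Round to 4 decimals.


Soft-thresholding with lambda = 3.34:
prox(3.9959) = sign(3.9959)*max(|3.9959| - 3.34, 0) = 0.6559
prox(4.8749) = sign(4.8749)*max(|4.8749| - 3.34, 0) = 1.5349
prox(4.3297) = sign(4.3297)*max(|4.3297| - 3.34, 0) = 0.9897
prox(3.5726) = sign(3.5726)*max(|3.5726| - 3.34, 0) = 0.2326
prox(x) = [0.6559, 1.5349, 0.9897, 0.2326]
||prox(x)||_1 = 0.6559 + 1.5349 + 0.9897 + 0.2326 = 3.4131


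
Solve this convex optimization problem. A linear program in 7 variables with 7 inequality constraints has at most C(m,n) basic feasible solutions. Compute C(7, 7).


Each vertex corresponds to some choice of n active constraints out of m, so the number of vertices is at most C(m, n) = m! / (n!(m-n)!).
m = 7, n = 7
Numerator: 7 * 6 * 5 * 4 * 3 * 2 * 1
Denominator: 7! = 5040
C(7, 7) = 1


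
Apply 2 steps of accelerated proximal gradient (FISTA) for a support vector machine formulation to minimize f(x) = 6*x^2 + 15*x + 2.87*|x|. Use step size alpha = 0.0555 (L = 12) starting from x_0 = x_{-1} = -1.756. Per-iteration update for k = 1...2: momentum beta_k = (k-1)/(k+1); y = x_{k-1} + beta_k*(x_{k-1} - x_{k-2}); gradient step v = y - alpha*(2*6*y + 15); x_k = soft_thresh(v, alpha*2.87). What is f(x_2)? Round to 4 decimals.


FISTA on f(x) = 6*x^2 + 15*x + 2.87*|x|
L = 12, alpha = 0.0555
Iteration 1: beta = 0.0, y = -1.756 + 0.0*(-1.756 + 1.756) = -1.756
  grad(y) = -6.072, v = y - alpha*grad = -1.419
  prox(v) = soft_thresh(-1.419, 0.1593) = -1.2597
Iteration 2: beta = 0.3333, y = -1.2597 + 0.3333*(-1.2597 + 1.756) = -1.0943
  grad(y) = 1.8685, v = y - alpha*grad = -1.198
  prox(v) = soft_thresh(-1.198, 0.1593) = -1.0387
f(x_2) = 6*(-1.0387)^2 + 15*(-1.0387) + 2.87*|-1.0387| = -6.126


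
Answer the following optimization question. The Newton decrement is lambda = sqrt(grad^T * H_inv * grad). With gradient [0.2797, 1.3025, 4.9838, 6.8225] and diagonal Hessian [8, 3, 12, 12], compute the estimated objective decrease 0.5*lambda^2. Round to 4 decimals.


Step 1: H is diagonal, so H^(-1) * g = [0.035, 0.4342, 0.4153, 0.5685].
Step 2: g^T H^(-1) g = sum_i g_i^2 / H_ii
  = (0.2797)^2/8 + (1.3025)^2/3 + (4.9838)^2/12 + (6.8225)^2/12
  = 0.0098 + 0.5655 + 2.0699 + 3.8789 = 6.524
Step 3: Objective decrease = 0.5 * g^T H^(-1) g = 3.262


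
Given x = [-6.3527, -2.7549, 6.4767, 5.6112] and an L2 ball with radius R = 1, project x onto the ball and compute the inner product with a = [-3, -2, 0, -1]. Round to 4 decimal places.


Step 1: Compute ||x|| (intermediates to 6 decimals).
||x|| = sqrt((-6.3527)^2 + (-2.7549)^2 + 6.4767^2 + 5.6112^2) = 11.017236
Step 2: Project.
Since ||x|| > R, scale = R/||x|| = 1/11.017236 = 0.090767, proj(x) = scale * x
proj(x) = [-0.576616, -0.250054, 0.587871, 0.509312]
Step 3: Dot product.
a^T * proj(x) = -3*(-0.576616) - 2*(-0.250054) + 0*0.587871 - 1*0.509312 = 1.7206


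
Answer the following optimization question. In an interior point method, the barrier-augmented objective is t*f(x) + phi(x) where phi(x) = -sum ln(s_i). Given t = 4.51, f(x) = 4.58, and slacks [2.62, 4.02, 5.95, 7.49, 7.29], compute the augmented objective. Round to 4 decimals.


Step 1: Compute log-barrier.
ln values: [0.9632, 1.3913, 1.7834, 2.0136, 1.9865]
phi = -(0.9632 + 1.3913 + 1.7834 + 2.0136 + 1.9865) = -8.1379
Step 2: Compute augmented objective.
t*f(x) = 4.51*4.58 = 20.6558
Total = 20.6558 - 8.1379 = 12.5179


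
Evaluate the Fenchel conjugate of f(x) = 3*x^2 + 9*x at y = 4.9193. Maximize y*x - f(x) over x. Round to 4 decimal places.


f*(y) = sup_x {y*x - a*x^2 - b*x} = sup_x {(y-b)*x - a*x^2}
FOC: (y - b) - 2a*x = 0 => x* = (y - b)/(2a)
x* = (4.9193 - 9)/(2*3) = -0.6801
f*(4.9193) = (y-b)^2/(4a) = (4.9193 - 9)^2/(4*3)
= 16.6521/12 = 1.3877


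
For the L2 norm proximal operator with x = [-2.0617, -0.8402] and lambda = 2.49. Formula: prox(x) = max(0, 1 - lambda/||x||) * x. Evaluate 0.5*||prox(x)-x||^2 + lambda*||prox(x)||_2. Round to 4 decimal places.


Step 1: Compute ||x||.
||x|| = 2.2263
Step 2: Compute scaling factor.
scale = max(0, 1 - 2.49/2.2263) = 0.0
Step 3: prox(x) = [-0.0, -0.0]
||prox(x)|| = 0.0
Step 4: Proximal objective.
0.5*||prox-x||^2 = 2.4783
lambda*||prox|| = 0.0
Total = 2.4783


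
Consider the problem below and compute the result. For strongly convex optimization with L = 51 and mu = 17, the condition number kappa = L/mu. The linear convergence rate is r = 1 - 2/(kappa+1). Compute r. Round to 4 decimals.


Step 1: Compute the condition number.
kappa = L/mu = 51/17 = 3.0
Step 2: Compute the convergence rate.
r = 1 - 2/(kappa + 1) = 1 - 2*mu/(L + mu) = (L - mu)/(L + mu) = 34/68 = 0.5


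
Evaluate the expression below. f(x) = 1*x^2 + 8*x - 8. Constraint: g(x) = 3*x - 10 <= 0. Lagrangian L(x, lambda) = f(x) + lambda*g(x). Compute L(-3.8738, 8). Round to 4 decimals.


Step 1: Evaluate f(x).
f(-3.8738) = 1*(-3.8738)^2 + 8*(-3.8738) - 8 = -23.9841
Step 2: Evaluate g(x).
g(-3.8738) = 3*-3.8738 - 10 = -21.6214
Step 3: Compute Lagrangian.
L = -23.9841 + 8*-21.6214 = -196.9553


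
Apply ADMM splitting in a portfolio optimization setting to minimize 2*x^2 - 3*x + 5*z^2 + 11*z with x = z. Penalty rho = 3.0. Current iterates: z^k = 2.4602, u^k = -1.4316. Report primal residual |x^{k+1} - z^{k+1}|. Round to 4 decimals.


ADMM iteration with rho = 3.0, z^k = 2.4602, u^k = -1.4316
Step 1: x-update.
Minimize 2*x^2 - 3*x + (3.0/2)*(x - 2.4602 - 1.4316)^2
FOC: (2*2 + 3.0)*x = 3 + 3.0*(2.4602 + 1.4316)
x^{k+1} = 2.0965
Step 2: z-update.
Minimize 5*z^2 + 11*z + (3.0/2)*(2.0965 - z - 1.4316)^2
FOC: (2*5 + 3.0)*z = -11 + 3.0*(2.0965 - 1.4316)
z^{k+1} = -0.6927
Step 3: u-update.
u^{k+1} = -1.4316 + 2.0965 + 0.6927 = 1.3576
Step 4: Primal residual = |2.0965 + 0.6927| = 2.7892


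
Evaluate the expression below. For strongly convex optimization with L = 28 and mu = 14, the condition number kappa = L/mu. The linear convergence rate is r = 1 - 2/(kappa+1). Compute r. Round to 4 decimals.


Step 1: Compute the condition number.
kappa = L/mu = 28/14 = 2.0
Step 2: Compute the convergence rate.
r = 1 - 2/(kappa + 1) = 1 - 2*mu/(L + mu) = (L - mu)/(L + mu) = 14/42 = 0.3333


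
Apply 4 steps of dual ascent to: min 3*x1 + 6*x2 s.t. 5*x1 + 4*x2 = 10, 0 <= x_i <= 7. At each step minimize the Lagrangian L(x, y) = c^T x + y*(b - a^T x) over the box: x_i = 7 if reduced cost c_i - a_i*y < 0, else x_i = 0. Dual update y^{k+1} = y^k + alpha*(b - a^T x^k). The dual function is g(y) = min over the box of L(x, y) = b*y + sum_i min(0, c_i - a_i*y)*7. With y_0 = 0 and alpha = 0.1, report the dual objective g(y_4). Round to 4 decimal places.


Dual ascent for LP: min 3*x1 + 6*x2, 5*x1 + 4*x2 = 10, 0 <= x_i <= 7
Step 1: y^k = 0.0, reduced costs: (3.0, 6.0)
  x^k = (0.0, 0.0), subgradient = b - a^T x = 10.0
  y^{k+1} = 0.0 + 0.1*10.0 = 1.0
Step 2: y^k = 1.0, reduced costs: (-2.0, 2.0)
  x^k = (7.0, 0.0), subgradient = b - a^T x = -25.0
  y^{k+1} = 1.0 + 0.1*-25.0 = -1.5
Step 3: y^k = -1.5, reduced costs: (10.5, 12.0)
  x^k = (0.0, 0.0), subgradient = b - a^T x = 10.0
  y^{k+1} = -1.5 + 0.1*10.0 = -0.5
Step 4: y^k = -0.5, reduced costs: (5.5, 8.0)
  x^k = (0.0, 0.0), subgradient = b - a^T x = 10.0
  y^{k+1} = -0.5 + 0.1*10.0 = 0.5
Dual objective at y_4 = 0.5: reduced costs (0.5, 4.0), box minimizer x = (0.0, 0.0)
g(y_4) = b*y + (c1 - a1*y)*x1 + (c2 - a2*y)*x2 = 10*0.5 + 0.5*0.0 + 4.0*0.0 = 5.0 + 0.0 + 0.0 = 5.0


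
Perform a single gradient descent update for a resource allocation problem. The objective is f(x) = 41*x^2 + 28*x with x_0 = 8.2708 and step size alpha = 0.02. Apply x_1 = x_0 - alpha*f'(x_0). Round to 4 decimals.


We compute the gradient at x_0 and apply the update.
f'(x) = 82*x + 28
f'(8.2708) = 82*8.2708 + 28 = 706.2056
x_1 = 8.2708 - 0.02*706.2056 = -5.8533


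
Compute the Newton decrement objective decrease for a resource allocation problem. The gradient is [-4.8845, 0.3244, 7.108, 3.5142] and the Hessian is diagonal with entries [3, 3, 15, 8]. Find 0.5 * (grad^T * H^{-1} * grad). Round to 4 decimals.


Step 1: H is diagonal, so H^(-1) * g = [-1.6282, 0.1081, 0.4739, 0.4393].
Step 2: g^T H^(-1) g = sum_i g_i^2 / H_ii
  = (-4.8845)^2/3 + (0.3244)^2/3 + (7.108)^2/15 + (3.5142)^2/8
  = 7.9528 + 0.0351 + 3.3682 + 1.5437 = 12.8998
Step 3: Objective decrease = 0.5 * g^T H^(-1) g = 6.4499


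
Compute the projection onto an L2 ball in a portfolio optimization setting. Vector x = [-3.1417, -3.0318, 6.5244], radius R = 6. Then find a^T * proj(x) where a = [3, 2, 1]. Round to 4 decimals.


Step 1: Compute ||x|| (intermediates to 6 decimals).
||x|| = sqrt((-3.1417)^2 + (-3.0318)^2 + 6.5244^2) = 7.85047
Step 2: Project.
Since ||x|| > R, scale = R/||x|| = 6/7.85047 = 0.764285, proj(x) = scale * x
proj(x) = [-2.401154, -2.317159, 4.986501]
Step 3: Dot product.
a^T * proj(x) = 3*(-2.401154) + 2*(-2.317159) + 1*4.986501 = -6.8513


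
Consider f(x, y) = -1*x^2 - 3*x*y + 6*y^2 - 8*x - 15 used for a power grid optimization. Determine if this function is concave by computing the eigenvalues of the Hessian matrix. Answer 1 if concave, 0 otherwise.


The Hessian of f(x,y) = -1*x^2 - 3*x*y + 6*y^2 - 8*x - 15 is:
H = [[-2, -3], [-3, 12]]
Trace = -2 + 12 = 10
Determinant = -2*12 - (-3)^2 = -33
Discriminant = (10)^2 - 4*-33 = 232.0
Eigenvalues: lambda_1 = -2.6158, lambda_2 = 12.6158
The function is not concave.

0


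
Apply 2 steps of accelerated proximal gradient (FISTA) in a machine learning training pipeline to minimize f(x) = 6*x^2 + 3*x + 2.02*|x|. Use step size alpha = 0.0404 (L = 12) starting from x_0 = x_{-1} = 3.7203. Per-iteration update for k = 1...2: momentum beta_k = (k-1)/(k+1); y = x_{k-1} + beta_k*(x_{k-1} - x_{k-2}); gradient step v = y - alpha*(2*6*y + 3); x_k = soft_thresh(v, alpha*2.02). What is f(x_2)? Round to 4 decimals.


FISTA on f(x) = 6*x^2 + 3*x + 2.02*|x|
L = 12, alpha = 0.0404
Iteration 1: beta = 0.0, y = 3.7203 + 0.0*(3.7203 - 3.7203) = 3.7203
  grad(y) = 47.6436, v = y - alpha*grad = 1.7955
  prox(v) = soft_thresh(1.7955, 0.0816) = 1.7139
Iteration 2: beta = 0.3333, y = 1.7139 + 0.3333*(1.7139 - 3.7203) = 1.0451
  grad(y) = 15.541, v = y - alpha*grad = 0.4172
  prox(v) = soft_thresh(0.4172, 0.0816) = 0.3356
f(x_2) = 6*0.3356^2 + 3*0.3356 + 2.02*|0.3356| = 2.3607


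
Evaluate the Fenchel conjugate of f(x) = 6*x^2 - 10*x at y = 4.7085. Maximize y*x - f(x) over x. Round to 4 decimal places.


f*(y) = sup_x {y*x - a*x^2 - b*x} = sup_x {(y-b)*x - a*x^2}
FOC: (y - b) - 2a*x = 0 => x* = (y - b)/(2a)
x* = (4.7085 + 10)/(2*6) = 1.2257
f*(4.7085) = (y-b)^2/(4a) = (4.7085 + 10)^2/(4*6)
= 216.34/24 = 9.0142


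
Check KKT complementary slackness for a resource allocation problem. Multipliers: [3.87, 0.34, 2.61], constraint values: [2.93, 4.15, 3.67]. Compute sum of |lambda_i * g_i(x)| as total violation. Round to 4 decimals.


KKT complementary slackness check:
lambda_1 * g_1 = 3.87 * 2.93 = 11.3391
lambda_2 * g_2 = 0.34 * 4.15 = 1.411
lambda_3 * g_3 = 2.61 * 3.67 = 9.5787
Total violation = 11.3391 + 1.411 + 9.5787 = 22.3288


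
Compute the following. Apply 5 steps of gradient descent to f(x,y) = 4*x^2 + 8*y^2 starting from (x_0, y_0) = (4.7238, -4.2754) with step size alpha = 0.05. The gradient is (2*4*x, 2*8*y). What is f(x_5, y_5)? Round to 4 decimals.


Gradient descent on f(x,y) = 4*x^2 + 8*y^2.
Starting point: (4.7238, -4.2754), alpha = 0.05
Step 1: grad_x = 2*4*4.7238 = 37.7904, grad_y = 2*8*-4.2754 = -68.4064
  x_1 = 4.7238 - 0.05*37.7904 = 2.8343
  y_1 = -4.2754 - 0.05*-68.4064 = -0.8551
Step 2: grad_x = 2*4*2.8343 = 22.6742, grad_y = 2*8*-0.8551 = -13.6813
  x_2 = 2.8343 - 0.05*22.6742 = 1.7006
  y_2 = -0.8551 - 0.05*-13.6813 = -0.171
Step 3: grad_x = 2*4*1.7006 = 13.6045, grad_y = 2*8*-0.171 = -2.7363
  x_3 = 1.7006 - 0.05*13.6045 = 1.0203
  y_3 = -0.171 - 0.05*-2.7363 = -0.0342
Step 4: grad_x = 2*4*1.0203 = 8.1627, grad_y = 2*8*-0.0342 = -0.5473
  x_4 = 1.0203 - 0.05*8.1627 = 0.6122
  y_4 = -0.0342 - 0.05*-0.5473 = -0.0068
Step 5: grad_x = 2*4*0.6122 = 4.8976, grad_y = 2*8*-0.0068 = -0.1095
  x_5 = 0.6122 - 0.05*4.8976 = 0.3673
  y_5 = -0.0068 - 0.05*-0.1095 = -0.0014
f(0.3673, -0.0014) = 4*0.3673^2 + 8*(-0.0014)^2 = 0.5397


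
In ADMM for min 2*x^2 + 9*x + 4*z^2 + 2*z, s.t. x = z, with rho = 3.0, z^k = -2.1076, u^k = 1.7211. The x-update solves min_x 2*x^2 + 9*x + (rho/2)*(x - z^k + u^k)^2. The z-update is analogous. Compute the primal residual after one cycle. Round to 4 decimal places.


ADMM iteration with rho = 3.0, z^k = -2.1076, u^k = 1.7211
Step 1: x-update.
Minimize 2*x^2 + 9*x + (3.0/2)*(x + 2.1076 + 1.7211)^2
FOC: (2*2 + 3.0)*x = -9 + 3.0*(-2.1076 - 1.7211)
x^{k+1} = -2.9266
Step 2: z-update.
Minimize 4*z^2 + 2*z + (3.0/2)*(-2.9266 - z + 1.7211)^2
FOC: (2*4 + 3.0)*z = -2 + 3.0*(-2.9266 + 1.7211)
z^{k+1} = -0.5106
Step 3: u-update.
u^{k+1} = 1.7211 - 2.9266 + 0.5106 = -0.6949
Step 4: Primal residual = |-2.9266 + 0.5106| = 2.416


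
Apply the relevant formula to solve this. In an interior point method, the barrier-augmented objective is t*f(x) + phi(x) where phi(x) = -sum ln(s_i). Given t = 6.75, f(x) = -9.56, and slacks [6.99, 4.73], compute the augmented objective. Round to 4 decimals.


Step 1: Compute log-barrier.
ln values: [1.9445, 1.5539]
phi = -(1.9445 + 1.5539) = -3.4984
Step 2: Compute augmented objective.
t*f(x) = 6.75*-9.56 = -64.53
Total = -64.53 - 3.4984 = -68.0284


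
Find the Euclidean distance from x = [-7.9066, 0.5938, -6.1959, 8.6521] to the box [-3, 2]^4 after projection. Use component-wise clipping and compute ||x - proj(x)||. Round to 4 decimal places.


Project each component onto [-3, 2].
clip(-7.9066) = -3.0, clip(0.5938) = 0.5938, clip(-6.1959) = -3.0, clip(8.6521) = 2.0
Projection = [-3.0, 0.5938, -3.0, 2.0]
Squared diffs: [24.0747, 0.0, 10.2138, 44.2504]
Distance = sqrt(78.5389) = 8.8622


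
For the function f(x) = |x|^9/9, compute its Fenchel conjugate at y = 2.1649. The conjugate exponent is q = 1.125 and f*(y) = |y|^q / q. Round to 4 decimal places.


The conjugate exponent q satisfies 1/p + 1/q = 1.
p = 9, so q = 9/(9 - 1) = 1.125
|y|^q = 2.1649^1.125 = 2.3843
f*(2.1649) = 2.3843 / 1.125 = 2.1194


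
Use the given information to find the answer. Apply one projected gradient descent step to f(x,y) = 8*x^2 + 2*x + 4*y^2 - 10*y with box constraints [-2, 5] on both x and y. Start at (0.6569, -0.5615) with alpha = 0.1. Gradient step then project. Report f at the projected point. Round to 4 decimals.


Step 1: Compute gradient at (0.6569, -0.5615).
grad_x = 2*8*0.6569 + 2 = 12.5104
grad_y = 2*4*-0.5615 - 10 = -14.492
Step 2: Gradient step.
x_raw = 0.6569 - 0.1*12.5104 = -0.5941
y_raw = -0.5615 - 0.1*-14.492 = 0.8877
Step 3: Project onto [-2, 5].
x_proj = clip(-0.5941) = -0.5941
y_proj = clip(0.8877) = 0.8877
Step 4: Evaluate f.
f(-0.5941, 0.8877) = -4.0892


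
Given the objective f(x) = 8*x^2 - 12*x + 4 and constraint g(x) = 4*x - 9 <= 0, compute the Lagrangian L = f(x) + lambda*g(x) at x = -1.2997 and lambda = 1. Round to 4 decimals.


Step 1: Evaluate f(x).
f(-1.2997) = 8*(-1.2997)^2 - 12*(-1.2997) + 4 = 33.1102
Step 2: Evaluate g(x).
g(-1.2997) = 4*-1.2997 - 9 = -14.1988
Step 3: Compute Lagrangian.
L = 33.1102 + 1*-14.1988 = 18.9114


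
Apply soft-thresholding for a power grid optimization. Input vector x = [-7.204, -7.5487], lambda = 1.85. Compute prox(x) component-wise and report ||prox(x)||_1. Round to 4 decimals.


Soft-thresholding with lambda = 1.85:
prox(-7.204) = sign(-7.204)*max(|-7.204| - 1.85, 0) = -5.354
prox(-7.5487) = sign(-7.5487)*max(|-7.5487| - 1.85, 0) = -5.6987
prox(x) = [-5.354, -5.6987]
||prox(x)||_1 = 5.354 + 5.6987 = 11.0527


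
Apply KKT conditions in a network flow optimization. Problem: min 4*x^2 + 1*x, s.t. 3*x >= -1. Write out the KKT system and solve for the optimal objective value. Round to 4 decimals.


Step 1: Try lambda = 0 (constraint inactive).
Stationarity: 2*4*x + 1 = 0
x* = -1/(2*4) = -0.125
Check constraint: 3*-0.125 = -0.375 >= -1 -- satisfied.
Step 2: Compute optimal value.
f(x*) = 4*(-0.125)^2 + 1*(-0.125) = -0.0625


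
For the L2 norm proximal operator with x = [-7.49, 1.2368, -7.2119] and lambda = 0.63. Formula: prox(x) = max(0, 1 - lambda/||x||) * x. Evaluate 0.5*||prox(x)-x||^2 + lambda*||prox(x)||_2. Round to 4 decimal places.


Step 1: Compute ||x||.
||x|| = 10.471
Step 2: Compute scaling factor.
scale = max(0, 1 - 0.63/10.471) = 0.9398
Step 3: prox(x) = [-7.0394, 1.1624, -6.778]
||prox(x)|| = 9.841
Step 4: Proximal objective.
0.5*||prox-x||^2 = 0.1985
lambda*||prox|| = 6.1998
Total = 6.3983


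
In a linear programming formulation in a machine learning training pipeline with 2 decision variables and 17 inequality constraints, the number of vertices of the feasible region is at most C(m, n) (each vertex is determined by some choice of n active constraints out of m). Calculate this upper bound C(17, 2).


Each vertex corresponds to some choice of n active constraints out of m, so the number of vertices is at most C(m, n) = m! / (n!(m-n)!).
m = 17, n = 2
Numerator: 17 * 16
Denominator: 2! = 2
C(17, 2) = 136


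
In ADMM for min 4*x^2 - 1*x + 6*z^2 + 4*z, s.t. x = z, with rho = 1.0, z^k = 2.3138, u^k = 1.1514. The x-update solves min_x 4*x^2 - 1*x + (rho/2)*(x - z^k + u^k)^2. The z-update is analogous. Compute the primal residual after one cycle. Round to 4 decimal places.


ADMM iteration with rho = 1.0, z^k = 2.3138, u^k = 1.1514
Step 1: x-update.
Minimize 4*x^2 - 1*x + (1.0/2)*(x - 2.3138 + 1.1514)^2
FOC: (2*4 + 1.0)*x = 1 + 1.0*(2.3138 - 1.1514)
x^{k+1} = 0.2403
Step 2: z-update.
Minimize 6*z^2 + 4*z + (1.0/2)*(0.2403 - z + 1.1514)^2
FOC: (2*6 + 1.0)*z = -4 + 1.0*(0.2403 + 1.1514)
z^{k+1} = -0.2006
Step 3: u-update.
u^{k+1} = 1.1514 + 0.2403 + 0.2006 = 1.5923
Step 4: Primal residual = |0.2403 + 0.2006| = 0.4409


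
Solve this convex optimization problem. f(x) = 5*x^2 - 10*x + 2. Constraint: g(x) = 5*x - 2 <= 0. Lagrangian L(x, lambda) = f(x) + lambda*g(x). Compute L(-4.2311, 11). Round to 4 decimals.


Step 1: Evaluate f(x).
f(-4.2311) = 5*(-4.2311)^2 - 10*(-4.2311) + 2 = 133.822
Step 2: Evaluate g(x).
g(-4.2311) = 5*-4.2311 - 2 = -23.1555
Step 3: Compute Lagrangian.
L = 133.822 + 11*-23.1555 = -120.8885


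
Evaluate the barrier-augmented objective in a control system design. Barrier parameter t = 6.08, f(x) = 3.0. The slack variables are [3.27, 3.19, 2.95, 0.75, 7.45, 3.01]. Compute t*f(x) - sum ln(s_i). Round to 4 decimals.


Step 1: Compute log-barrier.
ln values: [1.1848, 1.16, 1.0818, -0.2877, 2.0082, 1.1019]
phi = -(1.1848 + 1.16 + 1.0818 - 0.2877 + 2.0082 + 1.1019) = -6.2491
Step 2: Compute augmented objective.
t*f(x) = 6.08*3.0 = 18.24
Total = 18.24 - 6.2491 = 11.9909


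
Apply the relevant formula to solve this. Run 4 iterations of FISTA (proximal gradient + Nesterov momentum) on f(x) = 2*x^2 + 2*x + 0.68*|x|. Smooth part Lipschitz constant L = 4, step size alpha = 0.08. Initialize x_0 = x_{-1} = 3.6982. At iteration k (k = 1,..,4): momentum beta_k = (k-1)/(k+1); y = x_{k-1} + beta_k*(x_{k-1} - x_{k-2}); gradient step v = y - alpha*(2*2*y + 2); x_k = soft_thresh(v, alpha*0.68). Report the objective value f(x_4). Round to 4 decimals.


FISTA on f(x) = 2*x^2 + 2*x + 0.68*|x|
L = 4, alpha = 0.08
Iteration 1: beta = 0.0, y = 3.6982 + 0.0*(3.6982 - 3.6982) = 3.6982
  grad(y) = 16.7928, v = y - alpha*grad = 2.3548
  prox(v) = soft_thresh(2.3548, 0.0544) = 2.3004
Iteration 2: beta = 0.3333, y = 2.3004 + 0.3333*(2.3004 - 3.6982) = 1.8344
  grad(y) = 9.3377, v = y - alpha*grad = 1.0874
  prox(v) = soft_thresh(1.0874, 0.0544) = 1.033
Iteration 3: beta = 0.5, y = 1.033 + 0.5*(1.033 - 2.3004) = 0.3993
  grad(y) = 3.5973, v = y - alpha*grad = 0.1115
  prox(v) = soft_thresh(0.1115, 0.0544) = 0.0571
Iteration 4: beta = 0.6, y = 0.0571 + 0.6*(0.0571 - 1.033) = -0.5284
  grad(y) = -0.1135, v = y - alpha*grad = -0.5193
  prox(v) = soft_thresh(-0.5193, 0.0544) = -0.4649
f(x_4) = 2*(-0.4649)^2 + 2*(-0.4649) + 0.68*|-0.4649| = -0.1814


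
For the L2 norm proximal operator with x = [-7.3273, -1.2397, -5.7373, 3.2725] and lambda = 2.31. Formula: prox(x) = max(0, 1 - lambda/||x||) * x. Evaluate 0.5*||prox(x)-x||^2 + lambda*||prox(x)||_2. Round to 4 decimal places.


Step 1: Compute ||x||.
||x|| = 9.9424
Step 2: Compute scaling factor.
scale = max(0, 1 - 2.31/9.9424) = 0.7677
Step 3: prox(x) = [-5.6249, -0.9517, -4.4043, 2.5122]
||prox(x)|| = 7.6324
Step 4: Proximal objective.
0.5*||prox-x||^2 = 2.6681
lambda*||prox|| = 17.6308
Total = 20.299


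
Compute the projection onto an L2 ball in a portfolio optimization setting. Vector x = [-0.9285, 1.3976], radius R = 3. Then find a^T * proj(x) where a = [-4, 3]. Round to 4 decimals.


Step 1: Compute ||x|| (intermediates to 6 decimals).
||x|| = sqrt((-0.9285)^2 + 1.3976^2) = 1.677915
Step 2: Project.
Since ||x|| <= R, proj = x (no scaling needed).
proj(x) = [-0.9285, 1.3976]
Step 3: Dot product.
a^T * proj(x) = -4*(-0.9285) + 3*1.3976 = 7.9068


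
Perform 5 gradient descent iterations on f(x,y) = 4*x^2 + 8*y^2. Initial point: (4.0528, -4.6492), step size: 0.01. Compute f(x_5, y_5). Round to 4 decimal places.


Gradient descent on f(x,y) = 4*x^2 + 8*y^2.
Starting point: (4.0528, -4.6492), alpha = 0.01
Step 1: grad_x = 2*4*4.0528 = 32.4224, grad_y = 2*8*-4.6492 = -74.3872
  x_1 = 4.0528 - 0.01*32.4224 = 3.7286
  y_1 = -4.6492 - 0.01*-74.3872 = -3.9053
Step 2: grad_x = 2*4*3.7286 = 29.8286, grad_y = 2*8*-3.9053 = -62.4852
  x_2 = 3.7286 - 0.01*29.8286 = 3.4303
  y_2 = -3.9053 - 0.01*-62.4852 = -3.2805
Step 3: grad_x = 2*4*3.4303 = 27.4423, grad_y = 2*8*-3.2805 = -52.4876
  x_3 = 3.4303 - 0.01*27.4423 = 3.1559
  y_3 = -3.2805 - 0.01*-52.4876 = -2.7556
Step 4: grad_x = 2*4*3.1559 = 25.2469, grad_y = 2*8*-2.7556 = -44.0896
  x_4 = 3.1559 - 0.01*25.2469 = 2.9034
  y_4 = -2.7556 - 0.01*-44.0896 = -2.3147
Step 5: grad_x = 2*4*2.9034 = 23.2272, grad_y = 2*8*-2.3147 = -37.0353
  x_5 = 2.9034 - 0.01*23.2272 = 2.6711
  y_5 = -2.3147 - 0.01*-37.0353 = -1.9444
f(2.6711, -1.9444) = 4*2.6711^2 + 8*(-1.9444)^2 = 58.7837


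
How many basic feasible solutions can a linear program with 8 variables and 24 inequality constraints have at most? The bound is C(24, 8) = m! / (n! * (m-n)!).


Each vertex corresponds to some choice of n active constraints out of m, so the number of vertices is at most C(m, n) = m! / (n!(m-n)!).
m = 24, n = 8
Numerator: 24 * 23 * 22 * 21 * 20 * 19 * 18 * 17
Denominator: 8! = 40320
C(24, 8) = 735471


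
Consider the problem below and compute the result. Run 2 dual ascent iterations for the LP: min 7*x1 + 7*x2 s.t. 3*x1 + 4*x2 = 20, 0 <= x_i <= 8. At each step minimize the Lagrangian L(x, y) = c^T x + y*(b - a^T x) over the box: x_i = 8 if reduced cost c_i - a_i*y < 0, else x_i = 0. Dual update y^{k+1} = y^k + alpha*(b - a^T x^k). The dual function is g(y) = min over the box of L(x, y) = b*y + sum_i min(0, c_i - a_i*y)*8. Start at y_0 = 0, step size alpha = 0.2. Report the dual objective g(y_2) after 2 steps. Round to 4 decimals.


Dual ascent for LP: min 7*x1 + 7*x2, 3*x1 + 4*x2 = 20, 0 <= x_i <= 8
Step 1: y^k = 0.0, reduced costs: (7.0, 7.0)
  x^k = (0.0, 0.0), subgradient = b - a^T x = 20.0
  y^{k+1} = 0.0 + 0.2*20.0 = 4.0
Step 2: y^k = 4.0, reduced costs: (-5.0, -9.0)
  x^k = (8.0, 8.0), subgradient = b - a^T x = -36.0
  y^{k+1} = 4.0 + 0.2*-36.0 = -3.2
Dual objective at y_2 = -3.2: reduced costs (16.6, 19.8), box minimizer x = (0.0, 0.0)
g(y_2) = b*y + (c1 - a1*y)*x1 + (c2 - a2*y)*x2 = 20*(-3.2) + 16.6*0.0 + 19.8*0.0 = -64.0 + 0.0 + 0.0 = -64.0
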